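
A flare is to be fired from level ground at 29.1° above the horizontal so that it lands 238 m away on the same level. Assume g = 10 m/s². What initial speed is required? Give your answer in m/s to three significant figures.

52.9 m/s

Level-ground range: R = v₀² sin(2θ)/g, so v₀ = √(gR / sin 2θ).
v₀ = √(10.0 × 238 / sin 58.20°) = √(2380 / 0.8499) = √2800.4 = 52.92 m/s.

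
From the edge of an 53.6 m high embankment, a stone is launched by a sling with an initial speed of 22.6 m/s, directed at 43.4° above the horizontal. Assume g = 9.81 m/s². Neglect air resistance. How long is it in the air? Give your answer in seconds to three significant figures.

5.25 s

vₓ = 22.60 cos 43.4° = 16.42 m/s; v_y0 = 22.60 sin 43.4° = 15.53 m/s.
Vertical motion (up positive, ground at y = 0): 4.905 t² − (15.53) t − 53.6 = 0, so t = (15.53 + √(15.53² + 2·9.81·53.6)) / 9.81 = (15.53 + 35.95) / 9.81 = 5.248 s.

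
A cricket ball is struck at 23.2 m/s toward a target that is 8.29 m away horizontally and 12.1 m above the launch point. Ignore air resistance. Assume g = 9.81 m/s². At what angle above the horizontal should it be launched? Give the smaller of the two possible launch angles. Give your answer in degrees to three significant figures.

Trajectory: y = x tanθ − g x² (1 + tan²θ)/(2v₀²). With x = 8.29, y = 12.1, v₀ = 23.2, g = 9.81:
0.6263 tan²θ − 8.29 tanθ + (12.73) = 0.
tanθ = [8.29 ± √(8.29² − 4 × 0.6263 × (12.73))] / (2 × 0.6263) = (8.29 ± 6.070) / 1.253, giving tanθ = 1.772 or 11.46.
θ = 60.57° or 85.01°; the smaller is 60.57°.

60.6°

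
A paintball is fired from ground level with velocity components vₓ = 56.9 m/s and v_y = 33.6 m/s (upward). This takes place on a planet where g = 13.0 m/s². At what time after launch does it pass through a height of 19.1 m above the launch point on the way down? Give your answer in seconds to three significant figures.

4.52 s

Require v_y0 t − ½ g t² = 19.1, i.e. 6.500 t² − 33.60 t + 19.1 = 0.
t = [33.60 ± √(33.60² − 2·13.0·19.1)] / 13.0 = (33.60 ± 25.15) / 13.0, so t = 0.6502 s or t = 4.519 s.
The descending-branch root is 4.519 s.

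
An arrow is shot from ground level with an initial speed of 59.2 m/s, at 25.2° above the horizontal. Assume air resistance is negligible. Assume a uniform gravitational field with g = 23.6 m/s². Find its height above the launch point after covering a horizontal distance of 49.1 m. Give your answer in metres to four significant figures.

13.19 m

Horizontal component vₓ = 59.20 cos 25.2° = 53.57 m/s; vertical v_y0 = 59.20 sin 25.2° = 25.21 m/s.
Time to reach x = 49.1 m: t = x/vₓ = 49.1/53.57 = 0.9166 s.
Height: y = v_y0 t − ½ g t² = 25.21 × 0.9166 − 11.80 × 0.9166² = 23.10 − 9.914 = 13.19 m.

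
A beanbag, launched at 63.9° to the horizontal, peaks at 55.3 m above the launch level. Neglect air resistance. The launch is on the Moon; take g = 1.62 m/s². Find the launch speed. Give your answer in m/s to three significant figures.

At the peak v_y = 0, so v_y0 = √(2gH) = √(2 × 1.62 × 55.3) = 13.39 m/s.
v_y0 = v₀ sin θ ⇒ v₀ = 13.39 / sin 63.9° = 14.91 m/s.

14.9 m/s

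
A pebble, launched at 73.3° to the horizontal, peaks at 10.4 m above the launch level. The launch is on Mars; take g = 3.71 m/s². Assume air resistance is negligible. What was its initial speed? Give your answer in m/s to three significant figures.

At the peak v_y = 0, so v_y0 = √(2gH) = √(2 × 3.71 × 10.4) = 8.785 m/s.
v_y0 = v₀ sin θ ⇒ v₀ = 8.785 / sin 73.3° = 9.171 m/s.

9.17 m/s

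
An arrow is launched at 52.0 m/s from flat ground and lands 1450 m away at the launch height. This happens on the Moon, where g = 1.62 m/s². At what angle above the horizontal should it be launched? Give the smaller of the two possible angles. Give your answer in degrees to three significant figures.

30.2°

R = v₀² sin 2θ / g gives sin 2θ = gR/v₀² = 1.62·1450/52.0² = 0.8687.
2θ = 60.31° or 180° − 60.31° = 119.7°, so θ = 30.15° or 59.85°.
The smaller angle is 30.15°.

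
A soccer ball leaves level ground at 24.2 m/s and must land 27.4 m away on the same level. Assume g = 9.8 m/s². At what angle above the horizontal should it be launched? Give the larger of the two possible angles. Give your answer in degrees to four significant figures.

76.35°

From R = (v₀²/g) sin 2θ: sin 2θ = 9.80 × 27.4 / 585.64 = 0.4585.
2θ = 27.29° or 180° − 27.29° = 152.7°, so θ = 13.65° or 76.35°.
The larger angle is 76.35°.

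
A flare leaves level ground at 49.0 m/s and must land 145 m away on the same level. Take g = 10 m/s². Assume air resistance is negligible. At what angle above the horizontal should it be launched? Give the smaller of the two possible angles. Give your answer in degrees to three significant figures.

18.6°

Level-ground range R = v₀² sin(2θ)/g ⇒ sin(2θ) = gR/v₀² = 10.0 × 145 / 49.0² = 0.6039.
2θ = 37.15° or 180° − 37.15° = 142.8°, so θ = 18.58° or 71.42°.
The smaller angle is 18.58°.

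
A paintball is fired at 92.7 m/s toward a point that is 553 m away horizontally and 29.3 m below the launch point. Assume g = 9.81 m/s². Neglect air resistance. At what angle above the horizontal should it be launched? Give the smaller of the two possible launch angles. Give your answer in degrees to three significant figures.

16.1°

Trajectory: y = x tanθ − g x² (1 + tan²θ)/(2v₀²). With x = 553, y = −29.3, v₀ = 92.7, g = 9.81:
174.6 tan²θ − 553 tanθ + (145.3) = 0.
tanθ = [553 ± √(553² − 4 × 174.6 × (145.3))] / (2 × 174.6) = (553 ± 452.1) / 349.1, giving tanθ = 0.2890 or 2.879.
θ = 16.12° or 70.85°; the smaller is 16.12°.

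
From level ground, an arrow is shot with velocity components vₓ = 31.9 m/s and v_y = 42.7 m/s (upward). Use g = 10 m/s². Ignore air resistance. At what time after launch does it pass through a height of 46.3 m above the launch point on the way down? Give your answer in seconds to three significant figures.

7.27 s

Height y(t) = 42.70 t − 5.000 t² = 46.3 gives 5.000 t² − 42.70 t + 46.3 = 0.
t = [42.70 ± √(42.70² − 2·10.0·46.3)] / 10.0 = (42.70 ± 29.95) / 10.0, so t = 1.275 s or t = 7.265 s.
The descending-branch root is 7.265 s.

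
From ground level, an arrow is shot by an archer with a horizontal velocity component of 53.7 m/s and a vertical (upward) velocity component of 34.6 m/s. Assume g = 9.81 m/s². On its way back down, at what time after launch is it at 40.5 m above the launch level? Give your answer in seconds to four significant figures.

5.572 s

Set y = v_y0 t − ½ g t² = 40.5: 4.905 t² − 34.60 t + 40.5 = 0.
t = [34.60 ± √(34.60² − 2·9.81·40.5)] / 9.81 = (34.60 ± 20.06) / 9.81, so t = 1.482 s or t = 5.572 s.
The descending-branch root is 5.572 s.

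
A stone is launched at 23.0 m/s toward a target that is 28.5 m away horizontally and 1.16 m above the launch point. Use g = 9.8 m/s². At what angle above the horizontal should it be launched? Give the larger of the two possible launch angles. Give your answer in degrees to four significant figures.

73.85°

Trajectory: y = x tanθ − g x² (1 + tan²θ)/(2v₀²). With x = 28.5, y = 1.16, v₀ = 23.0, g = 9.80:
7.524 tan²θ − 28.5 tanθ + (8.684) = 0.
tanθ = [28.5 ± √(28.5² − 4 × 7.524 × (8.684))] / (2 × 7.524) = (28.5 ± 23.47) / 15.05, giving tanθ = 0.3342 or 3.454.
θ = 18.48° or 73.85°; the larger is 73.85°.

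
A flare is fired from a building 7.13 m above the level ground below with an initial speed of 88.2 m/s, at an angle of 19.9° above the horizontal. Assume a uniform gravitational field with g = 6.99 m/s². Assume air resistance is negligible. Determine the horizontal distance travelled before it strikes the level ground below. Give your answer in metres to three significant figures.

Components: vₓ = 88.20 cos 19.9° = 82.93 m/s, v_y0 = 88.20 sin 19.9° = 30.02 m/s.
Vertical motion (up positive, ground at y = 0): 3.495 t² − (30.02) t − 7.13 = 0, so t = (30.02 + √(30.02² + 2·6.99·7.13)) / 6.99 = (30.02 + 31.64) / 6.99 = 8.821 s.
Horizontal distance: R = vₓ t = 82.93 × 8.821 = 731.6 m.

732 m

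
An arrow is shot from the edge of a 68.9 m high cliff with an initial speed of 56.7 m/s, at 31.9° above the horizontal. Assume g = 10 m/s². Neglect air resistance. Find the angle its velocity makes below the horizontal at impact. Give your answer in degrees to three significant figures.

Resolve: vₓ = 56.70 cos 31.9° = 48.14 m/s and v_y0 = 56.70 sin 31.9° = 29.96 m/s.
With up positive and y = 0 at the ground: y(t) = 68.9 + (29.96) t − 5.000 t². Setting y = 0 and taking the positive root: t = [29.96 + √(29.96² + 2·10.0·68.9)] / 10.0 = (29.96 + 47.70) / 10.0 = 7.767 s.
At impact: v_y = v_y0 − g t = −47.70 m/s; vₓ = 48.14 m/s.
Angle below horizontal: arctan(|v_y|/vₓ) = arctan(47.70/48.14) = 44.74°.

44.7°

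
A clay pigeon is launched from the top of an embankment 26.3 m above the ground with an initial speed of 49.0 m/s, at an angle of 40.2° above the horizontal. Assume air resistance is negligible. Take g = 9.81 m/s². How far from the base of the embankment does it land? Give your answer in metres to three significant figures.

269 m

Resolve: vₓ = 49.00 cos 40.2° = 37.43 m/s and v_y0 = 49.00 sin 40.2° = 31.63 m/s.
Vertical motion (up positive, ground at y = 0): 4.905 t² − (31.63) t − 26.3 = 0, so t = (31.63 + √(31.63² + 2·9.81·26.3)) / 9.81 = (31.63 + 38.94) / 9.81 = 7.193 s.
Horizontal distance: R = vₓ t = 37.43 × 7.193 = 269.2 m.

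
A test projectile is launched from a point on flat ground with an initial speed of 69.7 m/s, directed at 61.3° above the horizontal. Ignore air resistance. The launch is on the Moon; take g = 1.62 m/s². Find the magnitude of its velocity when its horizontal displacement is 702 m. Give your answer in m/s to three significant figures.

Resolve: vₓ = 69.70 cos 61.3° = 33.47 m/s and v_y0 = 69.70 sin 61.3° = 61.14 m/s.
At x = 702 m, t = x/vₓ = 702/33.47 = 20.97 s.
Vertical velocity there: v_y = v_y0 − g t = 61.14 − 1.62 × 20.97 = 27.16 m/s.
Speed: √(vₓ² + v_y²) = √(33.47² + 27.16²) = 43.11 m/s.

43.1 m/s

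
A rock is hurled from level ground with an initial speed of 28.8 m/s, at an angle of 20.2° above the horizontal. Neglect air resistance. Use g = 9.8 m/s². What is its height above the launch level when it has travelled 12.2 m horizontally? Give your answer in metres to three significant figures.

vₓ = 28.80 cos 20.2° = 27.03 m/s; v_y0 = 28.80 sin 20.2° = 9.945 m/s.
Time to reach x = 12.2 m: t = x/vₓ = 12.2/27.03 = 0.4514 s.
Height: y = v_y0 t − ½ g t² = 9.945 × 0.4514 − 4.900 × 0.4514² = 4.489 − 0.9983 = 3.490 m.

3.49 m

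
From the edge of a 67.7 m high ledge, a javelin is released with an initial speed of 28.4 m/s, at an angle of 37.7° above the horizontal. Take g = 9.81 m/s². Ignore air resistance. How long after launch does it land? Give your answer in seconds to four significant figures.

5.886 s

Resolve: vₓ = 28.40 cos 37.7° = 22.47 m/s and v_y0 = 28.40 sin 37.7° = 17.37 m/s.
Vertical motion (up positive, ground at y = 0): 4.905 t² − (17.37) t − 67.7 = 0, so t = (17.37 + √(17.37² + 2·9.81·67.7)) / 9.81 = (17.37 + 40.37) / 9.81 = 5.886 s.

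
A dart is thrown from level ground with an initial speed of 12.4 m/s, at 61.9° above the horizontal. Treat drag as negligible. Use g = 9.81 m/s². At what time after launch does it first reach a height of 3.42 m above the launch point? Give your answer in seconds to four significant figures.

Horizontal component vₓ = 12.40 cos 61.9° = 5.841 m/s; vertical v_y0 = 12.40 sin 61.9° = 10.94 m/s.
Set y = v_y0 t − ½ g t² = 3.42: 4.905 t² − 10.94 t + 3.42 = 0.
t = [10.94 ± √(10.94² − 2·9.81·3.42)] / 9.81 = (10.94 ± 7.249) / 9.81, so t = 0.3761 s or t = 1.854 s.
The first (ascending) time is 0.3761 s.

0.3761 s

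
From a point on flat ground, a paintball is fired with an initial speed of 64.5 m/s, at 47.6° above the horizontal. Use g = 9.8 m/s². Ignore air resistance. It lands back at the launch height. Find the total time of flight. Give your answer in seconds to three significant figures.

Components: vₓ = 64.50 cos 47.6° = 43.49 m/s, v_y0 = 64.50 sin 47.6° = 47.63 m/s.
Time of flight on level ground: T = 2 v_y0 / g = 2 × 47.63 / 9.80 = 9.720 s.

9.72 s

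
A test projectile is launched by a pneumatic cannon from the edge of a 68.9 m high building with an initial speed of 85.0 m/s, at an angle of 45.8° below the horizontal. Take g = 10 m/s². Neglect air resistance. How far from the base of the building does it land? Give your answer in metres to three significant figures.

Horizontal component vₓ = 85.00 cos 45.8° = 59.26 m/s; vertical v_y0 = −60.94 m/s (downward).
With up positive and y = 0 at the ground: y(t) = 68.9 + (−60.94) t − 5.000 t². Setting y = 0 and taking the positive root: t = [−60.94 + √(60.94² + 2·10.0·68.9)] / 10.0 = (−60.94 + 71.35) / 10.0 = 1.042 s.
Horizontal distance: R = vₓ t = 59.26 × 1.042 = 61.73 m.

61.7 m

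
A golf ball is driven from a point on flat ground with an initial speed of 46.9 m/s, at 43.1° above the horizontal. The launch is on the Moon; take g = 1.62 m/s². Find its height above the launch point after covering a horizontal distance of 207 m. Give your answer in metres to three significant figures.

vₓ = 46.90 cos 43.1° = 34.24 m/s; v_y0 = 46.90 sin 43.1° = 32.05 m/s.
x = vₓ t ⇒ t = 207/34.24 = 6.045 s.
Height: y = v_y0 t − ½ g t² = 32.05 × 6.045 − 0.8100 × 6.045² = 193.7 − 29.60 = 164.1 m.

164 m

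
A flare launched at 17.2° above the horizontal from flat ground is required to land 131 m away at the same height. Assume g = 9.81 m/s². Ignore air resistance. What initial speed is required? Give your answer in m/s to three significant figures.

47.7 m/s

From R = (v₀² / g) sin 2θ: v₀ = √(gR / sin 2θ).
v₀ = √(9.81 × 131 / sin 34.40°) = √(1285 / 0.5650) = √2274.7 = 47.69 m/s.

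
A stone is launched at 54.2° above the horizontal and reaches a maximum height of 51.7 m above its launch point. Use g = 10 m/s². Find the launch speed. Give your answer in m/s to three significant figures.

39.6 m/s

At the peak v_y = 0, so v_y0 = √(2gH) = √(2 × 10.0 × 51.7) = 32.16 m/s.
v_y0 = v₀ sin θ ⇒ v₀ = 32.16 / sin 54.2° = 39.65 m/s.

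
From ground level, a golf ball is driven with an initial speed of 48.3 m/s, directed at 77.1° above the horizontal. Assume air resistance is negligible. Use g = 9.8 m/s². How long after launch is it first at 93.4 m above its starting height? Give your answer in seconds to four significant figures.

2.799 s

vₓ = 48.30 cos 77.1° = 10.78 m/s; v_y0 = 48.30 sin 77.1° = 47.08 m/s.
Set y = v_y0 t − ½ g t² = 93.4: 4.900 t² − 47.08 t + 93.4 = 0.
t = [47.08 ± √(47.08² − 2·9.80·93.4)] / 9.80 = (47.08 ± 19.65) / 9.80, so t = 2.799 s or t = 6.809 s.
The first (ascending) time is 2.799 s.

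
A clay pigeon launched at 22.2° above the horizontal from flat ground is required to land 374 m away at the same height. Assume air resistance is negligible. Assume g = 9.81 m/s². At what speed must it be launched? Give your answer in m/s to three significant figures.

Level-ground range: R = v₀² sin(2θ)/g, so v₀ = √(gR / sin 2θ).
v₀ = √(9.81 × 374 / sin 44.40°) = √(3669 / 0.6997) = √5243.9 = 72.41 m/s.

72.4 m/s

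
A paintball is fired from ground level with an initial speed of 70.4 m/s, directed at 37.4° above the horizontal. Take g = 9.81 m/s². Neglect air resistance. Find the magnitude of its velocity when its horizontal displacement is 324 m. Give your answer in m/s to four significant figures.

57.67 m/s

Resolve: vₓ = 70.40 cos 37.4° = 55.93 m/s and v_y0 = 70.40 sin 37.4° = 42.76 m/s.
Time to reach x = 324 m: t = x/vₓ = 324/55.93 = 5.793 s.
Vertical velocity there: v_y = v_y0 − g t = 42.76 − 9.81 × 5.793 = −14.07 m/s.
Speed: √(vₓ² + v_y²) = √(55.93² + 14.07²) = 57.67 m/s.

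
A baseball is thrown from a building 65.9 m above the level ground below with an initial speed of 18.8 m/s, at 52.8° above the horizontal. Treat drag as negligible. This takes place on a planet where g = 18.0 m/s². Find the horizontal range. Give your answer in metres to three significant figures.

vₓ = 18.80 cos 52.8° = 11.37 m/s; v_y0 = 18.80 sin 52.8° = 14.97 m/s.
With up positive and y = 0 at the ground: y(t) = 65.9 + (14.97) t − 9.000 t². Setting y = 0 and taking the positive root: t = [14.97 + √(14.97² + 2·18.0·65.9)] / 18.0 = (14.97 + 50.96) / 18.0 = 3.663 s.
Horizontal distance: R = vₓ t = 11.37 × 3.663 = 41.63 m.

41.6 m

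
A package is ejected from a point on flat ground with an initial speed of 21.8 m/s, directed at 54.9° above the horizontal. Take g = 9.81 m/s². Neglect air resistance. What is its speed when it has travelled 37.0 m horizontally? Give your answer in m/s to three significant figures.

vₓ = 21.80 cos 54.9° = 12.54 m/s; v_y0 = 21.80 sin 54.9° = 17.84 m/s.
x = vₓ t ⇒ t = 37.0/12.54 = 2.952 s.
Vertical velocity there: v_y = v_y0 − g t = 17.84 − 9.81 × 2.952 = −11.12 m/s.
Speed: √(vₓ² + v_y²) = √(12.54² + 11.12²) = 16.76 m/s.

16.8 m/s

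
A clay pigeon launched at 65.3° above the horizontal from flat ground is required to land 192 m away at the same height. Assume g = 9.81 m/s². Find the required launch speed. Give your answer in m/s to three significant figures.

49.8 m/s

On level ground R = v₀² sin 2θ / g ⇒ v₀ = √(gR / sin 2θ).
v₀ = √(9.81 × 192 / sin 130.6°) = √(1884 / 0.7593) = √2480.7 = 49.81 m/s.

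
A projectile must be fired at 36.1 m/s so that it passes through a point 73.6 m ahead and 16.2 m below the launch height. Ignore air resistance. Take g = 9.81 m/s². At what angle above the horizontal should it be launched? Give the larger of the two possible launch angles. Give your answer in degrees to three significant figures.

Trajectory: y = x tanθ − g x² (1 + tan²θ)/(2v₀²). With x = 73.6, y = −16.2, v₀ = 36.1, g = 9.81:
20.39 tan²θ − 73.6 tanθ + (4.188) = 0.
tanθ = [73.6 ± √(73.6² − 4 × 20.39 × (4.188))] / (2 × 20.39) = (73.6 ± 71.24) / 40.78, giving tanθ = 0.05783 or 3.552.
θ = 3.310° or 74.28°; the larger is 74.28°.

74.3°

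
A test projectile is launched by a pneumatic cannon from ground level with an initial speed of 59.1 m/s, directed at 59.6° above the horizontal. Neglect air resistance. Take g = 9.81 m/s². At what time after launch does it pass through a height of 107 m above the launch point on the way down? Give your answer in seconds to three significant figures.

vₓ = 59.10 cos 59.6° = 29.91 m/s; v_y0 = 59.10 sin 59.6° = 50.97 m/s.
Set y = v_y0 t − ½ g t² = 107: 4.905 t² − 50.97 t + 107 = 0.
t = [50.97 ± √(50.97² − 2·9.81·107)] / 9.81 = (50.97 ± 22.34) / 9.81, so t = 2.919 s or t = 7.473 s.
The descending-branch root is 7.473 s.

7.47 s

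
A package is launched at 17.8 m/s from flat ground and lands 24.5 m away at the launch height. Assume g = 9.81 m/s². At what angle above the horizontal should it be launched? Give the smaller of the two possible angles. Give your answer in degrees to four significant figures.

From R = (v₀²/g) sin 2θ: sin 2θ = 9.81 × 24.5 / 316.84 = 0.7586.
2θ = 49.34° or 180° − 49.34° = 130.7°, so θ = 24.67° or 65.33°.
The smaller angle is 24.67°.

24.67°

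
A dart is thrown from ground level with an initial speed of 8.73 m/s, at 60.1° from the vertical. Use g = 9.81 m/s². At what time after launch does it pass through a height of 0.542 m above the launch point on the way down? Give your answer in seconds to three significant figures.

Horizontal component vₓ = 8.730 sin 60.1° = 7.568 m/s; vertical v_y0 = 8.730 cos 60.1° = 4.352 m/s.
Require v_y0 t − ½ g t² = 0.542, i.e. 4.905 t² − 4.352 t + 0.542 = 0.
t = [4.352 ± √(4.352² − 2·9.81·0.542)] / 9.81 = (4.352 ± 2.882) / 9.81, so t = 0.1499 s or t = 0.7374 s.
The descending-branch root is 0.7374 s.

0.737 s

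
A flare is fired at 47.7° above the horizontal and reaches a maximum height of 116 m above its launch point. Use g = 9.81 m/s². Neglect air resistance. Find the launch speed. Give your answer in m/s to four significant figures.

At the peak v_y = 0, so v_y0 = √(2gH) = √(2 × 9.81 × 116) = 47.71 m/s.
v_y0 = v₀ sin θ ⇒ v₀ = 47.71 / sin 47.7° = 64.50 m/s.

64.50 m/s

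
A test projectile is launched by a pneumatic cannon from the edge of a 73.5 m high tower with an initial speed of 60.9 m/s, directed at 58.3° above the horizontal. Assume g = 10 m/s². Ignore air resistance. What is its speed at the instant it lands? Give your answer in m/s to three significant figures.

Components: vₓ = 60.90 cos 58.3° = 32.00 m/s, v_y0 = 60.90 sin 58.3° = 51.81 m/s.
The projectile lands when y = 73.5 + (51.81) t − ½·10.0·t² = 0. Positive root: t = (51.81 + √(51.81² + 2·10.0·73.5)) / 10.0 = (51.81 + 64.46) / 10.0 = 11.63 s.
Vertical velocity at impact: v_y = v_y0 − g t = 51.81 − 10.0 × 11.63 = −64.46 m/s.
Speed: |v| = √(vₓ² + v_y²) = √(32.00² + 64.46²) = 71.96 m/s.

72.0 m/s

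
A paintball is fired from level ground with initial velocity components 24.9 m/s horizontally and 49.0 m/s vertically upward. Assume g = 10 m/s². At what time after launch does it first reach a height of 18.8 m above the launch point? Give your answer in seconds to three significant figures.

0.400 s

Set y = v_y0 t − ½ g t² = 18.8: 5.000 t² − 49.00 t + 18.8 = 0.
t = [49.00 ± √(49.00² − 2·10.0·18.8)] / 10.0 = (49.00 ± 45.00) / 10.0, so t = 0.4000 s or t = 9.400 s.
The first (ascending) time is 0.4000 s.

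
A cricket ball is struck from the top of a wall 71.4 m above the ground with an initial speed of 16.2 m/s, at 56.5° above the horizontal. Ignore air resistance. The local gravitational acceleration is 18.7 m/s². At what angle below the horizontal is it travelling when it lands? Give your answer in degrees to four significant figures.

80.50°

vₓ = 16.20 cos 56.5° = 8.941 m/s; v_y0 = 16.20 sin 56.5° = 13.51 m/s.
The projectile lands when y = 71.4 + (13.51) t − ½·18.7·t² = 0. Positive root: t = (13.51 + √(13.51² + 2·18.7·71.4)) / 18.7 = (13.51 + 53.41) / 18.7 = 3.579 s.
At impact: v_y = v_y0 − g t = −53.41 m/s; vₓ = 8.941 m/s.
Angle below horizontal: arctan(|v_y|/vₓ) = arctan(53.41/8.941) = 80.50°.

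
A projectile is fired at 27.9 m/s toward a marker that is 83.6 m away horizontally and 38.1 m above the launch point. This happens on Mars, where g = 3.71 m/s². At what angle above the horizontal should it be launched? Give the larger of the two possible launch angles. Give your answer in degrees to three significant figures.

76.7°

Trajectory: y = x tanθ − g x² (1 + tan²θ)/(2v₀²). With x = 83.6, y = 38.1, v₀ = 27.9, g = 3.71:
16.66 tan²θ − 83.6 tanθ + (54.76) = 0.
tanθ = [83.6 ± √(83.6² − 4 × 16.66 × (54.76))] / (2 × 16.66) = (83.6 ± 57.80) / 33.31, giving tanθ = 0.7745 or 4.245.
θ = 37.76° or 76.74°; the larger is 76.74°.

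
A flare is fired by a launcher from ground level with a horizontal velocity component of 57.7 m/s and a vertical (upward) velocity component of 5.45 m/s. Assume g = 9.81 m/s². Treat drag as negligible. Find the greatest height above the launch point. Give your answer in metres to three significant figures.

1.51 m

Peak height H = v_y0² / (2g) = 29.702 / 19.62 = 1.514 m.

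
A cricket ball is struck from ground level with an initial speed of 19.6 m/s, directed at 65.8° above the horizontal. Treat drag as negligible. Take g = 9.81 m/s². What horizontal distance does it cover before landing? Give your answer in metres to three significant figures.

Horizontal component vₓ = 19.60 cos 65.8° = 8.034 m/s; vertical v_y0 = 19.60 sin 65.8° = 17.88 m/s.
Flight time T = 2 v_y0 / g = 3.645 s.
Range: R = vₓ T = 8.034 × 3.645 = 29.28 m.

29.3 m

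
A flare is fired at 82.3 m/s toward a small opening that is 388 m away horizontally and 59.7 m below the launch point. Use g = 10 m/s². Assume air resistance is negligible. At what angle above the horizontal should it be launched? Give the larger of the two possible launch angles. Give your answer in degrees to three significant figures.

73.4°

Trajectory: y = x tanθ − g x² (1 + tan²θ)/(2v₀²). With x = 388, y = −59.7, v₀ = 82.3, g = 10.0:
111.1 tan²θ − 388 tanθ + (51.43) = 0.
tanθ = [388 ± √(388² − 4 × 111.1 × (51.43))] / (2 × 111.1) = (388 ± 357.3) / 222.3, giving tanθ = 0.1380 or 3.353.
θ = 7.858° or 73.40°; the larger is 73.40°.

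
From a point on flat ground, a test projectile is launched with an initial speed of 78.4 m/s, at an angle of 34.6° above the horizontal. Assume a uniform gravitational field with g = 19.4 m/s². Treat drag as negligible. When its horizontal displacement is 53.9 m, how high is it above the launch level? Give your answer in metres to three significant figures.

30.4 m

Horizontal component vₓ = 78.40 cos 34.6° = 64.53 m/s; vertical v_y0 = 78.40 sin 34.6° = 44.52 m/s.
Time to reach x = 53.9 m: t = x/vₓ = 53.9/64.53 = 0.8352 s.
Height: y = v_y0 t − ½ g t² = 44.52 × 0.8352 − 9.700 × 0.8352² = 37.18 − 6.767 = 30.42 m.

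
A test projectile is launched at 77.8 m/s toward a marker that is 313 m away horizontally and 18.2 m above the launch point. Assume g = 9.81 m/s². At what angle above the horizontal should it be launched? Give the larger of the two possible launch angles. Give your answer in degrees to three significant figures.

Trajectory: y = x tanθ − g x² (1 + tan²θ)/(2v₀²). With x = 313, y = 18.2, v₀ = 77.8, g = 9.81:
79.39 tan²θ − 313 tanθ + (97.59) = 0.
tanθ = [313 ± √(313² − 4 × 79.39 × (97.59))] / (2 × 79.39) = (313 ± 258.8) / 158.8, giving tanθ = 0.3413 or 3.601.
θ = 18.85° or 74.48°; the larger is 74.48°.

74.5°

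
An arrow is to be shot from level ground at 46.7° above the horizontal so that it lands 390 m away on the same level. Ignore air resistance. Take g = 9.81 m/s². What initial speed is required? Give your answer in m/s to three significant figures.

61.9 m/s

On level ground R = v₀² sin 2θ / g ⇒ v₀ = √(gR / sin 2θ).
v₀ = √(9.81 × 390 / sin 93.40°) = √(3826 / 0.9982) = √3832.6 = 61.91 m/s.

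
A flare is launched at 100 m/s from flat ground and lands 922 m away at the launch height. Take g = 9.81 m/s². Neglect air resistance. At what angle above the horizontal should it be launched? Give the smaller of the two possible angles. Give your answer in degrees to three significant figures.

32.4°

From R = (v₀²/g) sin 2θ: sin 2θ = 9.81 × 922 / 10000 = 0.9045.
2θ = 64.75° or 180° − 64.75° = 115.2°, so θ = 32.38° or 57.62°.
The smaller angle is 32.38°.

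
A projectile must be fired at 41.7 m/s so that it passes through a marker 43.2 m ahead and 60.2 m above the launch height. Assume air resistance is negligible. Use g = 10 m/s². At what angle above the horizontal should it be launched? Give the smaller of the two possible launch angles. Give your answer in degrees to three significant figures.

Trajectory: y = x tanθ − g x² (1 + tan²θ)/(2v₀²). With x = 43.2, y = 60.2, v₀ = 41.7, g = 10.0:
5.366 tan²θ − 43.2 tanθ + (65.57) = 0.
tanθ = [43.2 ± √(43.2² − 4 × 5.366 × (65.57))] / (2 × 5.366) = (43.2 ± 21.42) / 10.73, giving tanθ = 2.029 or 6.021.
θ = 63.77° or 80.57°; the smaller is 63.77°.

63.8°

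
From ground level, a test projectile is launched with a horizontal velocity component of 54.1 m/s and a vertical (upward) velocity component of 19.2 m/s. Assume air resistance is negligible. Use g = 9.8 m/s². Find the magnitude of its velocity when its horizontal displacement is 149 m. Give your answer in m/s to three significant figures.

54.7 m/s

Time to reach x = 149 m: t = x/vₓ = 149/54.10 = 2.754 s.
Vertical velocity there: v_y = v_y0 − g t = 19.20 − 9.80 × 2.754 = −7.791 m/s.
Speed: √(vₓ² + v_y²) = √(54.10² + 7.791²) = 54.66 m/s.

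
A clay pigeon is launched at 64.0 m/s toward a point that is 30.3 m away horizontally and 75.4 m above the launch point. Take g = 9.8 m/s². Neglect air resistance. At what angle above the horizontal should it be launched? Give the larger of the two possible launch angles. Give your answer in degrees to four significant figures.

Trajectory: y = x tanθ − g x² (1 + tan²θ)/(2v₀²). With x = 30.3, y = 75.4, v₀ = 64.0, g = 9.80:
1.098 tan²θ − 30.3 tanθ + (76.50) = 0.
tanθ = [30.3 ± √(30.3² − 4 × 1.098 × (76.50))] / (2 × 1.098) = (30.3 ± 24.13) / 2.197, giving tanθ = 2.811 or 24.78.
θ = 70.42° or 87.69°; the larger is 87.69°.

87.69°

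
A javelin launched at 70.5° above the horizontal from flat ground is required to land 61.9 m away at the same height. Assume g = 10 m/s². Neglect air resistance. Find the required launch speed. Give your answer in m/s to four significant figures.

From R = (v₀² / g) sin 2θ: v₀ = √(gR / sin 2θ).
v₀ = √(10.0 × 61.9 / sin 141.0°) = √(619.0 / 0.6293) = √983.60 = 31.36 m/s.

31.36 m/s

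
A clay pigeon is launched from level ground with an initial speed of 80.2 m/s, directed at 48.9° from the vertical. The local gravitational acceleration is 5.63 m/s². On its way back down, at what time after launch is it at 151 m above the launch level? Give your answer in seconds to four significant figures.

15.20 s

Horizontal component vₓ = 80.20 sin 48.9° = 60.44 m/s; vertical v_y0 = 80.20 cos 48.9° = 52.72 m/s.
Set y = v_y0 t − ½ g t² = 151: 2.815 t² − 52.72 t + 151 = 0.
t = [52.72 ± √(52.72² − 2·5.63·151)] / 5.63 = (52.72 ± 32.85) / 5.63, so t = 3.529 s or t = 15.20 s.
The descending-branch root is 15.20 s.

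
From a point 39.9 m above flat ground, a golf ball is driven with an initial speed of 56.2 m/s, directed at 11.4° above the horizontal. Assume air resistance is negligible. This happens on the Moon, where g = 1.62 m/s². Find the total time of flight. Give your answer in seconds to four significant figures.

Horizontal component vₓ = 56.20 cos 11.4° = 55.09 m/s; vertical v_y0 = 56.20 sin 11.4° = 11.11 m/s.
The projectile lands when y = 39.9 + (11.11) t − ½·1.62·t² = 0. Positive root: t = (11.11 + √(11.11² + 2·1.62·39.9)) / 1.62 = (11.11 + 15.90) / 1.62 = 16.67 s.

16.67 s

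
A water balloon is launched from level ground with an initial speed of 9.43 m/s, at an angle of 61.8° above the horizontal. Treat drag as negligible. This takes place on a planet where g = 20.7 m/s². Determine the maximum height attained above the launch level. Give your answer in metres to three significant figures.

vₓ = 9.430 cos 61.8° = 4.456 m/s; v_y0 = 9.430 sin 61.8° = 8.311 m/s.
At the apex v_y = 0, so H = v_y0²/(2g) = 8.311²/41.40 = 1.668 m.

1.67 m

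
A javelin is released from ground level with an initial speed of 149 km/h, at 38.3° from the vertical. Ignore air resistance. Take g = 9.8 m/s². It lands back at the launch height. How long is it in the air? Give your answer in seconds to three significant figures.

Convert: 149 km/h = 149/3.6 = 41.39 m/s.
Resolve: vₓ = 41.39 sin 38.3° = 25.65 m/s and v_y0 = 41.39 cos 38.3° = 32.48 m/s.
It returns to y = 0 when t = 2 v_y0 / g = 2(32.48)/9.80 = 6.629 s.

6.63 s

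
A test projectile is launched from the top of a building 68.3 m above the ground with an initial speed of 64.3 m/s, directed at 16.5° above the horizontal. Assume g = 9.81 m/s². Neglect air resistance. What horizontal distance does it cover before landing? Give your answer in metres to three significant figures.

Components: vₓ = 64.30 cos 16.5° = 61.65 m/s, v_y0 = 64.30 sin 16.5° = 18.26 m/s.
Vertical motion (up positive, ground at y = 0): 4.905 t² − (18.26) t − 68.3 = 0, so t = (18.26 + √(18.26² + 2·9.81·68.3)) / 9.81 = (18.26 + 40.91) / 9.81 = 6.032 s.
Horizontal distance: R = vₓ t = 61.65 × 6.032 = 371.9 m.

372 m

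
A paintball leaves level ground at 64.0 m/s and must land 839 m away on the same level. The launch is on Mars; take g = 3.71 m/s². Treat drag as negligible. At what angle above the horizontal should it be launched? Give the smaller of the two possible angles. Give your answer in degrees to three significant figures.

Level-ground range R = v₀² sin(2θ)/g ⇒ sin(2θ) = gR/v₀² = 3.71 × 839 / 64.0² = 0.7599.
2θ = 49.46° or 180° − 49.46° = 130.5°, so θ = 24.73° or 65.27°.
The smaller angle is 24.73°.

24.7°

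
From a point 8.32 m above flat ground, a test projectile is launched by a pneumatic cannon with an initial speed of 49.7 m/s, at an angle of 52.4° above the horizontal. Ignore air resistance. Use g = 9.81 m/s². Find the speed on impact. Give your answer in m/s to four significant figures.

51.32 m/s

Horizontal component vₓ = 49.70 cos 52.4° = 30.32 m/s; vertical v_y0 = 49.70 sin 52.4° = 39.38 m/s.
The projectile lands when y = 8.32 + (39.38) t − ½·9.81·t² = 0. Positive root: t = (39.38 + √(39.38² + 2·9.81·8.32)) / 9.81 = (39.38 + 41.40) / 9.81 = 8.234 s.
Vertical velocity at impact: v_y = v_y0 − g t = 39.38 − 9.81 × 8.234 = −41.40 m/s.
Speed: |v| = √(vₓ² + v_y²) = √(30.32² + 41.40²) = 51.32 m/s.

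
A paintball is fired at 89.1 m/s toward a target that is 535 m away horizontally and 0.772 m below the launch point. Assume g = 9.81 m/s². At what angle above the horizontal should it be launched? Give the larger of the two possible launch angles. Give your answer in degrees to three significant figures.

69.3°

Trajectory: y = x tanθ − g x² (1 + tan²θ)/(2v₀²). With x = 535, y = −0.772, v₀ = 89.1, g = 9.81:
176.8 tan²θ − 535 tanθ + (176.1) = 0.
tanθ = [535 ± √(535² − 4 × 176.8 × (176.1))] / (2 × 176.8) = (535 ± 402.1) / 353.7, giving tanθ = 0.3758 or 2.649.
θ = 20.60° or 69.32°; the larger is 69.32°.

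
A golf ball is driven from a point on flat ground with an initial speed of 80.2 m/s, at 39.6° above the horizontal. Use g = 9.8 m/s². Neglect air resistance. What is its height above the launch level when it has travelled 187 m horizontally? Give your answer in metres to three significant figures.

110 m

Resolve: vₓ = 80.20 cos 39.6° = 61.80 m/s and v_y0 = 80.20 sin 39.6° = 51.12 m/s.
x = vₓ t ⇒ t = 187/61.80 = 3.026 s.
Height: y = v_y0 t − ½ g t² = 51.12 × 3.026 − 4.900 × 3.026² = 154.7 − 44.87 = 109.8 m.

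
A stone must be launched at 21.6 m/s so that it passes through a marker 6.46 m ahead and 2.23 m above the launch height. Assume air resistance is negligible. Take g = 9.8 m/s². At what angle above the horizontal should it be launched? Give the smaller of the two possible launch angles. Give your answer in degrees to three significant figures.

Trajectory: y = x tanθ − g x² (1 + tan²θ)/(2v₀²). With x = 6.46, y = 2.23, v₀ = 21.6, g = 9.80:
0.4383 tan²θ − 6.46 tanθ + (2.668) = 0.
tanθ = [6.46 ± √(6.46² − 4 × 0.4383 × (2.668))] / (2 × 0.4383) = (6.46 ± 6.087) / 0.8766, giving tanθ = 0.4253 or 14.31.
θ = 23.04° or 86.00°; the smaller is 23.04°.

23.0°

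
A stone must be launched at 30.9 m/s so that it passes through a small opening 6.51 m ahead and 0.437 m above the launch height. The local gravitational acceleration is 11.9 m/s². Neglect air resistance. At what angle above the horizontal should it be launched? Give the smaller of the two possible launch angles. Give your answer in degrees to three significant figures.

6.17°

Trajectory: y = x tanθ − g x² (1 + tan²θ)/(2v₀²). With x = 6.51, y = 0.437, v₀ = 30.9, g = 11.9:
0.2641 tan²θ − 6.51 tanθ + (0.7011) = 0.
tanθ = [6.51 ± √(6.51² − 4 × 0.2641 × (0.7011))] / (2 × 0.2641) = (6.51 ± 6.453) / 0.5282, giving tanθ = 0.1082 or 24.54.
θ = 6.174° or 87.67°; the smaller is 6.174°.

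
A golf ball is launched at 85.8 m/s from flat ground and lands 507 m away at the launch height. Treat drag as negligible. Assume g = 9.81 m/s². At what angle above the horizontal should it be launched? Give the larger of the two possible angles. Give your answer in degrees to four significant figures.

68.75°

R = v₀² sin 2θ / g gives sin 2θ = gR/v₀² = 9.81·507/85.8² = 0.6756.
2θ = 42.50° or 180° − 42.50° = 137.5°, so θ = 21.25° or 68.75°.
The larger angle is 68.75°.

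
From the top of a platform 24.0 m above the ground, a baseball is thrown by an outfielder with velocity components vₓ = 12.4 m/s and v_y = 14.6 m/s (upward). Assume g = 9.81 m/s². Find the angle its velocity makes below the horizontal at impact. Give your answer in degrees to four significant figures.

64.63°

The projectile lands when y = 24.0 + (14.60) t − ½·9.81·t² = 0. Positive root: t = (14.60 + √(14.60² + 2·9.81·24.0)) / 9.81 = (14.60 + 26.15) / 9.81 = 4.154 s.
At impact: v_y = v_y0 − g t = −26.15 m/s; vₓ = 12.40 m/s.
Angle below horizontal: arctan(|v_y|/vₓ) = arctan(26.15/12.40) = 64.63°.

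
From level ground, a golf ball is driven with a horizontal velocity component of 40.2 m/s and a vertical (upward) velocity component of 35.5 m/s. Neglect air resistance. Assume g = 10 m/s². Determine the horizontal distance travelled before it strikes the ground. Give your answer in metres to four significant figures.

Time aloft: T = 2 v_y0 / g = 2 × 35.50 / 10.0 = 7.100 s.
Range: R = vₓ T = 40.20 × 7.100 = 285.4 m.

285.4 m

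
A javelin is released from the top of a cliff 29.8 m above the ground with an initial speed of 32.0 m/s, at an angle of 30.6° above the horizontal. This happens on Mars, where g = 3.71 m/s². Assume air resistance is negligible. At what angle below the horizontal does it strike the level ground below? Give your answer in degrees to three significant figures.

Horizontal component vₓ = 32.00 cos 30.6° = 27.54 m/s; vertical v_y0 = 32.00 sin 30.6° = 16.29 m/s.
The projectile lands when y = 29.8 + (16.29) t − ½·3.71·t² = 0. Positive root: t = (16.29 + √(16.29² + 2·3.71·29.8)) / 3.71 = (16.29 + 22.06) / 3.71 = 10.34 s.
At impact: v_y = v_y0 − g t = −22.06 m/s; vₓ = 27.54 m/s.
Angle below horizontal: arctan(|v_y|/vₓ) = arctan(22.06/27.54) = 38.69°.

38.7°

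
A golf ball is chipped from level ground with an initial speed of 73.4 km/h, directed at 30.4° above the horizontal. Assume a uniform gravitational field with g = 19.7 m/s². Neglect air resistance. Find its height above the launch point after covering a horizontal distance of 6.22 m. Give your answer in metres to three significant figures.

Convert: 73.4 km/h = 73.4/3.6 = 20.39 m/s.
vₓ = 20.39 cos 30.4° = 17.59 m/s; v_y0 = 20.39 sin 30.4° = 10.32 m/s.
At x = 6.22 m, t = x/vₓ = 6.22/17.59 = 0.3537 s.
Height: y = v_y0 t − ½ g t² = 10.32 × 0.3537 − 9.850 × 0.3537² = 3.649 − 1.232 = 2.417 m.

2.42 m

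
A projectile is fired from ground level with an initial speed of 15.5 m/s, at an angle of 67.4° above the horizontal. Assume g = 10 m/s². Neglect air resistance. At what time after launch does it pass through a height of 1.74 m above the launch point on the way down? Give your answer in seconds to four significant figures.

vₓ = 15.50 cos 67.4° = 5.957 m/s; v_y0 = 15.50 sin 67.4° = 14.31 m/s.
Set y = v_y0 t − ½ g t² = 1.74: 5.000 t² − 14.31 t + 1.74 = 0.
Quadratic formula: t = (14.31 ± √169.97) / 10.0 = (14.31 ± 13.04) / 10.0 → t = 0.1273 s or 2.735 s.
The descending-branch root is 2.735 s.

2.735 s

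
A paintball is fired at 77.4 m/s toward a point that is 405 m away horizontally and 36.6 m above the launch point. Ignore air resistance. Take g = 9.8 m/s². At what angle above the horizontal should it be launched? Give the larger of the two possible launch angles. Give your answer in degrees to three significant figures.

68.3°

Trajectory: y = x tanθ − g x² (1 + tan²θ)/(2v₀²). With x = 405, y = 36.6, v₀ = 77.4, g = 9.80:
134.2 tan²θ − 405 tanθ + (170.8) = 0.
tanθ = [405 ± √(405² − 4 × 134.2 × (170.8))] / (2 × 134.2) = (405 ± 269.1) / 268.3, giving tanθ = 0.5067 or 2.512.
θ = 26.87° or 68.29°; the larger is 68.29°.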